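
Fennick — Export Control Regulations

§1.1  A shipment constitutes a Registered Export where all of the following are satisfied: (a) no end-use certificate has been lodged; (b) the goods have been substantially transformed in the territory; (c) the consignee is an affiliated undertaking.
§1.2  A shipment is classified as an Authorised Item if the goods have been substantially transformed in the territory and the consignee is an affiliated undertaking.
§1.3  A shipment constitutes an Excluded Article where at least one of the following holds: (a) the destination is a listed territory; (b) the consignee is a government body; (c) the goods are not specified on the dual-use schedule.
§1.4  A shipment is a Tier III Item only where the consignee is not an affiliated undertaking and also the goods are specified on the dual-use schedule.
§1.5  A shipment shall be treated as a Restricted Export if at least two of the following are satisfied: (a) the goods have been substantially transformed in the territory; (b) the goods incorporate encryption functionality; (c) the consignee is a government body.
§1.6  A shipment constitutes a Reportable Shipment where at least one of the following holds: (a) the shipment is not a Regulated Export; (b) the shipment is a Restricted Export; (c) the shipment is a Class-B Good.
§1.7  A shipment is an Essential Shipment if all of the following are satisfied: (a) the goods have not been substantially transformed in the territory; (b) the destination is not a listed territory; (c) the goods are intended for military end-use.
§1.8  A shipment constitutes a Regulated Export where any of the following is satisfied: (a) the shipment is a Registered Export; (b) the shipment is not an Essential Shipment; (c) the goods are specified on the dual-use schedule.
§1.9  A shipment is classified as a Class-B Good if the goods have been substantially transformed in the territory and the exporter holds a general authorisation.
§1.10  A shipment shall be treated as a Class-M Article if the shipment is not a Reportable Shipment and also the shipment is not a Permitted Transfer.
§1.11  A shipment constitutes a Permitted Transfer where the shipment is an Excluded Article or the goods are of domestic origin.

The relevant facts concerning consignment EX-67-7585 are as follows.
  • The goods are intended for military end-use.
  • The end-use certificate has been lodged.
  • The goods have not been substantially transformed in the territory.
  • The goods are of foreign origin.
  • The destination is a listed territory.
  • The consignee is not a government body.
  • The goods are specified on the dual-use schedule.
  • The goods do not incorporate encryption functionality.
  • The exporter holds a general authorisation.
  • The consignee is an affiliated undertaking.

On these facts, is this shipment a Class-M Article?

§1.1 — Registered Export: [no end-use certificate has been lodged? no] AND [the goods have been substantially transformed in the territory? no] AND [the consignee is an affiliated undertaking? yes] → not satisfied.
§1.7 — Essential Shipment: [the goods have not been substantially transformed in the territory? yes] AND [the destination is not a listed territory? no] AND [the goods are intended for military end-use? yes] → not satisfied.
§1.8 — Regulated Export: [Registered Export (§1.1)? no] OR [not an Essential Shipment (§1.7)? yes] OR [the goods are specified on the dual-use schedule? yes] → satisfied.
§1.5 — Restricted Export: the goods have been substantially transformed in the territory? no; the goods incorporate encryption functionality? no; the consignee is a government body? no — 0 of 3 hold (need ≥2) → not satisfied.
§1.9 — Class-B Good: [the goods have been substantially transformed in the territory? no] AND [the exporter holds a general authorisation? yes] → not satisfied.
§1.6 — Reportable Shipment: [not a Regulated Export (§1.8)? no] OR [Restricted Export (§1.5)? no] OR [Class-B Good (§1.9)? no] → not satisfied.
§1.3 — Excluded Article: [the destination is a listed territory? yes] OR [the consignee is a government body? no] OR [the goods are not specified on the dual-use schedule? no] → satisfied.
§1.11 — Permitted Transfer: [Excluded Article (§1.3)? yes] OR [the goods are of domestic origin? no] → satisfied.
§1.10 — Class-M Article: [not a Reportable Shipment (§1.6)? yes] AND [not a Permitted Transfer (§1.11)? no] → not satisfied.

No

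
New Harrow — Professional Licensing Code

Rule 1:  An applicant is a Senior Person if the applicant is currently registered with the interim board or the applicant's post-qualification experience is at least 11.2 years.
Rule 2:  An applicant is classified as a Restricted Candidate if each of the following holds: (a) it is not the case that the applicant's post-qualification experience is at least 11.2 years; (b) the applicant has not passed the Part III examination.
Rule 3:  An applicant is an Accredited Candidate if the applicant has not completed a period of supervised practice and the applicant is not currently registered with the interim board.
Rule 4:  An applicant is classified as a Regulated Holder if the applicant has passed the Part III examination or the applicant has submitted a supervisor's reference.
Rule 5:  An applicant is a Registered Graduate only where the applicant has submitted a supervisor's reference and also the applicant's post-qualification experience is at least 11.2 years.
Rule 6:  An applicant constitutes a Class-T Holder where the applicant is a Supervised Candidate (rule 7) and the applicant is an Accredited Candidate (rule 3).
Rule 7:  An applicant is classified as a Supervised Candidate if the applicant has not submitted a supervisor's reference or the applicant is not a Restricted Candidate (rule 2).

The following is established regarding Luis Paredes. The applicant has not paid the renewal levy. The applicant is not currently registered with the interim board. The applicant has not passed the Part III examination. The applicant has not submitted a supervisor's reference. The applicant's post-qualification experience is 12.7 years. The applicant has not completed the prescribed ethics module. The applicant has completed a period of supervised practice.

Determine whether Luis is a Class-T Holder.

rule 2 — Restricted Candidate: [applicant's post-qualification experience: 12.7 years ≥ 11.2 years? yes, so negated condition no] AND [the applicant has not passed the Part III examination? yes] → not satisfied.
rule 7 — Supervised Candidate: [the applicant has not submitted a supervisor's reference? yes] OR [not a Restricted Candidate (rule 2)? yes] → satisfied.
rule 3 — Accredited Candidate: [the applicant has not completed a period of supervised practice? no] AND [the applicant is not currently registered with the interim board? yes] → not satisfied.
rule 6 — Class-T Holder: [Supervised Candidate (rule 7)? yes] AND [Accredited Candidate (rule 3)? no] → not satisfied.

No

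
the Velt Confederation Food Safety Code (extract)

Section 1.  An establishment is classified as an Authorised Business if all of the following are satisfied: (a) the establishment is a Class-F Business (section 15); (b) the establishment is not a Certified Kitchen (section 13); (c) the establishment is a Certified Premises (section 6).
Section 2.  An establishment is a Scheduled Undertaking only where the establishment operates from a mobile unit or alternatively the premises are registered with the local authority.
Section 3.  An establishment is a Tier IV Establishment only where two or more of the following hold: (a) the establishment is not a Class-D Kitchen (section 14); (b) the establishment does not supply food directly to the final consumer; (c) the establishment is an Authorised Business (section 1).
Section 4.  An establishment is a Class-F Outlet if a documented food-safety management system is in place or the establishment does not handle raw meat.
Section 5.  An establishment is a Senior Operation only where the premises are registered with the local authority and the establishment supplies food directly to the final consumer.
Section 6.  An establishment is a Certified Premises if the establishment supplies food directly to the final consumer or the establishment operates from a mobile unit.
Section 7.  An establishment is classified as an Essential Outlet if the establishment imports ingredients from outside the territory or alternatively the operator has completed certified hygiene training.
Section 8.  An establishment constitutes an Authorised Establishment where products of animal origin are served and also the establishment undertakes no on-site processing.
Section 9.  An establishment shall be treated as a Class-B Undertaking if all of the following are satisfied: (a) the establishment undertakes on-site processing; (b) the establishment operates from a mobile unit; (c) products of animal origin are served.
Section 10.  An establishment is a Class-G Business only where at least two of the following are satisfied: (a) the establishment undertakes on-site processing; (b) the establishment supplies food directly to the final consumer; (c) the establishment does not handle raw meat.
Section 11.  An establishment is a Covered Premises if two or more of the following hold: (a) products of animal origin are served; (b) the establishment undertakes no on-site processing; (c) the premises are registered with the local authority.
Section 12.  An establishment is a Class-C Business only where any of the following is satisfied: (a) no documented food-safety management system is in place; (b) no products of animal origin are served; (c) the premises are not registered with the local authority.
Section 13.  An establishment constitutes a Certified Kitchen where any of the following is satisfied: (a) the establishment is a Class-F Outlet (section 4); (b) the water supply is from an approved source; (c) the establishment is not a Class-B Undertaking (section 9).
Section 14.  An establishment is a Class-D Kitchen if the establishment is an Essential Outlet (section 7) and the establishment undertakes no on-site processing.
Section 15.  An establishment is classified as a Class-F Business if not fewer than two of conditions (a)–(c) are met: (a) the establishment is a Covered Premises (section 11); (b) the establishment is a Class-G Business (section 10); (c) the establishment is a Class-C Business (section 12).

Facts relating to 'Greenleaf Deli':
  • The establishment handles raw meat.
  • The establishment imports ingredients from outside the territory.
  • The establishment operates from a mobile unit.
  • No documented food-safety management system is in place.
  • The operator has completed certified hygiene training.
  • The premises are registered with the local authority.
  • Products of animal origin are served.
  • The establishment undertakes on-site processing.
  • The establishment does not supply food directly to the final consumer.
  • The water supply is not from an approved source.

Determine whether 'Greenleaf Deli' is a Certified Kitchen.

section 4 — Class-F Outlet: [a documented food-safety management system is in place? no] OR [the establishment does not handle raw meat? no] → not satisfied.
section 9 — Class-B Undertaking: [the establishment undertakes on-site processing? yes] AND [the establishment operates from a mobile unit? yes] AND [products of animal origin are served? yes] → satisfied.
section 13 — Certified Kitchen: [Class-F Outlet (section 4)? no] OR [the water supply is from an approved source? no] OR [not a Class-B Undertaking (section 9)? no] → not satisfied.

No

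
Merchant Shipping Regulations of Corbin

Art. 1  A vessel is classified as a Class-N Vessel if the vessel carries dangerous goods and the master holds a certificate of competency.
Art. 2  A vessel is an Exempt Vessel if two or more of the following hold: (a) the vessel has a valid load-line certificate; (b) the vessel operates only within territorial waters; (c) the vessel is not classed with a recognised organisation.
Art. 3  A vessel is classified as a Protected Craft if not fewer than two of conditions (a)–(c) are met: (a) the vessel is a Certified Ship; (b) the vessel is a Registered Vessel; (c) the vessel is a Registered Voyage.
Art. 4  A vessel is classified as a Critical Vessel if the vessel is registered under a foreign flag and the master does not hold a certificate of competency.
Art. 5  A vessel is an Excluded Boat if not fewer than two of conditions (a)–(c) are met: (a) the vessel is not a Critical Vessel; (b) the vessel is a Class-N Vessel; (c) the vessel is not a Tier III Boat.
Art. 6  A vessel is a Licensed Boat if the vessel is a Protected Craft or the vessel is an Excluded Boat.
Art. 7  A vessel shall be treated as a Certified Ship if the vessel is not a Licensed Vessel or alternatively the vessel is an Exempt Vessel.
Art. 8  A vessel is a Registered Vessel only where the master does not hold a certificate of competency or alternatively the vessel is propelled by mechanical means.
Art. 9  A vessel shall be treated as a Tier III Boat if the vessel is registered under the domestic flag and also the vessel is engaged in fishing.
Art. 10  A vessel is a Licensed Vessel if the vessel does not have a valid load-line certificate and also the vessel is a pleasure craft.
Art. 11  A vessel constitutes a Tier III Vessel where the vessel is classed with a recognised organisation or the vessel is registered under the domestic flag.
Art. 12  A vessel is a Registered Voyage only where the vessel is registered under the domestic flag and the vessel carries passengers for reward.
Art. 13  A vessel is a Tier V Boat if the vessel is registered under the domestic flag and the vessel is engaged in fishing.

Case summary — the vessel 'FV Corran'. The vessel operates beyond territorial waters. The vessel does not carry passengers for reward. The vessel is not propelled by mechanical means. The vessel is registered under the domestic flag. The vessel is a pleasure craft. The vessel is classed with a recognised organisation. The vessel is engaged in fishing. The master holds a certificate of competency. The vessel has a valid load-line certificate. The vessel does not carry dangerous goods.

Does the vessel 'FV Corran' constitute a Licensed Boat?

No

Under article 10: the vessel does not have a valid load-line certificate? no; and the vessel is a pleasure craft? yes. So the vessel is not a Licensed Vessel.
Under article 2: the vessel has a valid load-line certificate? yes; the vessel operates only within territorial waters? no; the vessel is not classed with a recognised organisation? no — 1 of 3 hold (need ≥2) → not satisfied.
Under article 7: not a Licensed Vessel (article 10)? yes; or Exempt Vessel (article 2)? no. So the vessel is a Certified Ship.
Under article 8: the master does not hold a certificate of competency? no; or the vessel is propelled by mechanical means? no. So the vessel is not a Registered Vessel.
Under article 12: the vessel is registered under the domestic flag? yes; and the vessel carries passengers for reward? no. So the vessel is not a Registered Voyage.
Under article 3: Certified Ship (article 7)? yes; Registered Vessel (article 8)? no; Registered Voyage (article 12)? no — 1 of 3 hold (need ≥2) → not satisfied.
Under article 4: the vessel is registered under a foreign flag? no; and the master does not hold a certificate of competency? no. So the vessel is not a Critical Vessel.
Under article 1: the vessel carries dangerous goods? no; and the master holds a certificate of competency? yes. So the vessel is not a Class-N Vessel.
Under article 9: the vessel is registered under the domestic flag? yes; and the vessel is engaged in fishing? yes. So the vessel is a Tier III Boat.
Under article 5: not a Critical Vessel (article 4)? yes; Class-N Vessel (article 1)? no; not a Tier III Boat (article 9)? no — 1 of 3 hold (need ≥2) → not satisfied.
Under article 6: Protected Craft (article 3)? no; or Excluded Boat (article 5)? no. So the vessel is not a Licensed Boat.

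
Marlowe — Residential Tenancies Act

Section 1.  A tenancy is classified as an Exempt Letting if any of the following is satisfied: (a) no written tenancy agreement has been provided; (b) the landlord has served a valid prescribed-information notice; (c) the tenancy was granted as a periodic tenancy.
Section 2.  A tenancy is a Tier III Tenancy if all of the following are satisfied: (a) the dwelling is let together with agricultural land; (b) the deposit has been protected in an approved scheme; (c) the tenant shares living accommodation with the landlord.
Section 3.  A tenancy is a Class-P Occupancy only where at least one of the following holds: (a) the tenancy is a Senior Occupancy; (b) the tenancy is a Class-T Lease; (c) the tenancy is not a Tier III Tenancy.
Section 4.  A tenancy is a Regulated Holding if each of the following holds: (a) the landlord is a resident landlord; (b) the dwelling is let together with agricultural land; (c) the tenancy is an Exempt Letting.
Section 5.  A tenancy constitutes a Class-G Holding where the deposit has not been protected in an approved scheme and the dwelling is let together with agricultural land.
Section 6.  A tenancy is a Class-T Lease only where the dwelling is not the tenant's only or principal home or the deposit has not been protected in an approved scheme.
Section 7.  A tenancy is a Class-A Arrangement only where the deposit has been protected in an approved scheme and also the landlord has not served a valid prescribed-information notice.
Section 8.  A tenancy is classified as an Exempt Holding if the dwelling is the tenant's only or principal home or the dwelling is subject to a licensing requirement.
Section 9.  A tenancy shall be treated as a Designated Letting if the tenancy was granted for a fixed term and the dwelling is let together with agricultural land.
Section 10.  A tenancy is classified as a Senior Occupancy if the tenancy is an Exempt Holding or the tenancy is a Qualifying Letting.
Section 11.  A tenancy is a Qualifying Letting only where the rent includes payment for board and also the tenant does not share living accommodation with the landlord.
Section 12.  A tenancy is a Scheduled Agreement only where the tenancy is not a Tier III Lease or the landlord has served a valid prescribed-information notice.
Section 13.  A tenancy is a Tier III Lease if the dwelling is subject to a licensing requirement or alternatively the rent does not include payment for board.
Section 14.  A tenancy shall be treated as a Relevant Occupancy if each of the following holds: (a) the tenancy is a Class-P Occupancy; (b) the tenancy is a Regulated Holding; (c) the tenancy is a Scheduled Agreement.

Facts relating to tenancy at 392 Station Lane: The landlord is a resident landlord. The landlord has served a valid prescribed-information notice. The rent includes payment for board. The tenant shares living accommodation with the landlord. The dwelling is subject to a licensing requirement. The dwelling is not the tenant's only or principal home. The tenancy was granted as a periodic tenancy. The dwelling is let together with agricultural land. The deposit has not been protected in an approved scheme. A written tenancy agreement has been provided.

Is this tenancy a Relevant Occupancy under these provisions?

Yes

Under section 8: the dwelling is the tenant's only or principal home? no; or the dwelling is subject to a licensing requirement? yes. So the tenancy is an Exempt Holding.
Under section 11: the rent includes payment for board? yes; and the tenant does not share living accommodation with the landlord? no. So the tenancy is not a Qualifying Letting.
Under section 10: Exempt Holding (section 8)? yes; or Qualifying Letting (section 11)? no. So the tenancy is a Senior Occupancy.
Under section 6: the dwelling is not the tenant's only or principal home? yes; or the deposit has not been protected in an approved scheme? yes. So the tenancy is a Class-T Lease.
Under section 2: the dwelling is let together with agricultural land? yes; and the deposit has been protected in an approved scheme? no; and the tenant shares living accommodation with the landlord? yes. So the tenancy is not a Tier III Tenancy.
Under section 3: Senior Occupancy (section 10)? yes; or Class-T Lease (section 6)? yes; or not a Tier III Tenancy (section 2)? yes. So the tenancy is a Class-P Occupancy.
Under section 1: no written tenancy agreement has been provided? no; or the landlord has served a valid prescribed-information notice? yes; or the tenancy was granted as a periodic tenancy? yes. So the tenancy is an Exempt Letting.
Under section 4: the landlord is a resident landlord? yes; and the dwelling is let together with agricultural land? yes; and Exempt Letting (section 1)? yes. So the tenancy is a Regulated Holding.
Under section 13: the dwelling is subject to a licensing requirement? yes; or the rent does not include payment for board? no. So the tenancy is a Tier III Lease.
Under section 12: not a Tier III Lease (section 13)? no; or the landlord has served a valid prescribed-information notice? yes. So the tenancy is a Scheduled Agreement.
Under section 14: Class-P Occupancy (section 3)? yes; and Regulated Holding (section 4)? yes; and Scheduled Agreement (section 12)? yes. So the tenancy is a Relevant Occupancy.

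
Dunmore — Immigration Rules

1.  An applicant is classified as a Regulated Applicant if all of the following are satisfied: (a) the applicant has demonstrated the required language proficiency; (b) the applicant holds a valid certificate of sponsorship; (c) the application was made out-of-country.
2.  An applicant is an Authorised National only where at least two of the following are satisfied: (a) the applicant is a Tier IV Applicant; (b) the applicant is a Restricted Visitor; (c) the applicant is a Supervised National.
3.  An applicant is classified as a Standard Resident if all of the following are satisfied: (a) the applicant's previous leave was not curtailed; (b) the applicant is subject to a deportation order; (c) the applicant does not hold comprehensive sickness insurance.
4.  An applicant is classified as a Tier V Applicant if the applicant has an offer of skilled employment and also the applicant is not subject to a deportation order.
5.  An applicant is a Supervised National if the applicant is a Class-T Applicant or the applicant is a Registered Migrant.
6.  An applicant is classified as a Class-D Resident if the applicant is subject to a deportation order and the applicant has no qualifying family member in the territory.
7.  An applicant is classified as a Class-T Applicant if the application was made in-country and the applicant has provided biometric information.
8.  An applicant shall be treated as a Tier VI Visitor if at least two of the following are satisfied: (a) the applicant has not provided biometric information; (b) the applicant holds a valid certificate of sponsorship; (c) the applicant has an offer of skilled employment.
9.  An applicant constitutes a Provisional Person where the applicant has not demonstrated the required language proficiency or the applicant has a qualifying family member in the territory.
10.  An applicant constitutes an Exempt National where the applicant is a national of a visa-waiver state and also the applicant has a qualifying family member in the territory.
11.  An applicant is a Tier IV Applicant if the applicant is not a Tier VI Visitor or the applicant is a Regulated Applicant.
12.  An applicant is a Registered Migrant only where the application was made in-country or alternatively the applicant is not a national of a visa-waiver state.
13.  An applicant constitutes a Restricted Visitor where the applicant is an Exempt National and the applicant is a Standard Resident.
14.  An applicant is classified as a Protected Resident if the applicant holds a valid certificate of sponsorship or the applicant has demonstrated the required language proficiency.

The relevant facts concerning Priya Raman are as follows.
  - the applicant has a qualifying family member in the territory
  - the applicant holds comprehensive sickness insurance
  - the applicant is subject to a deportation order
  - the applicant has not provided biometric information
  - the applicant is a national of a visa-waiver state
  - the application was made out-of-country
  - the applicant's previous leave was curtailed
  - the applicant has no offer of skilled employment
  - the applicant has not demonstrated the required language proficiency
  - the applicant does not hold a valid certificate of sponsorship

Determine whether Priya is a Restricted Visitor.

No

paragraph 10 — Exempt National: [the applicant is a national of a visa-waiver state? yes] AND [the applicant has a qualifying family member in the territory? yes] → satisfied.
paragraph 3 — Standard Resident: [the applicant's previous leave was not curtailed? no] AND [the applicant is subject to a deportation order? yes] AND [the applicant does not hold comprehensive sickness insurance? no] → not satisfied.
paragraph 13 — Restricted Visitor: [Exempt National (paragraph 10)? yes] AND [Standard Resident (paragraph 3)? no] → not satisfied.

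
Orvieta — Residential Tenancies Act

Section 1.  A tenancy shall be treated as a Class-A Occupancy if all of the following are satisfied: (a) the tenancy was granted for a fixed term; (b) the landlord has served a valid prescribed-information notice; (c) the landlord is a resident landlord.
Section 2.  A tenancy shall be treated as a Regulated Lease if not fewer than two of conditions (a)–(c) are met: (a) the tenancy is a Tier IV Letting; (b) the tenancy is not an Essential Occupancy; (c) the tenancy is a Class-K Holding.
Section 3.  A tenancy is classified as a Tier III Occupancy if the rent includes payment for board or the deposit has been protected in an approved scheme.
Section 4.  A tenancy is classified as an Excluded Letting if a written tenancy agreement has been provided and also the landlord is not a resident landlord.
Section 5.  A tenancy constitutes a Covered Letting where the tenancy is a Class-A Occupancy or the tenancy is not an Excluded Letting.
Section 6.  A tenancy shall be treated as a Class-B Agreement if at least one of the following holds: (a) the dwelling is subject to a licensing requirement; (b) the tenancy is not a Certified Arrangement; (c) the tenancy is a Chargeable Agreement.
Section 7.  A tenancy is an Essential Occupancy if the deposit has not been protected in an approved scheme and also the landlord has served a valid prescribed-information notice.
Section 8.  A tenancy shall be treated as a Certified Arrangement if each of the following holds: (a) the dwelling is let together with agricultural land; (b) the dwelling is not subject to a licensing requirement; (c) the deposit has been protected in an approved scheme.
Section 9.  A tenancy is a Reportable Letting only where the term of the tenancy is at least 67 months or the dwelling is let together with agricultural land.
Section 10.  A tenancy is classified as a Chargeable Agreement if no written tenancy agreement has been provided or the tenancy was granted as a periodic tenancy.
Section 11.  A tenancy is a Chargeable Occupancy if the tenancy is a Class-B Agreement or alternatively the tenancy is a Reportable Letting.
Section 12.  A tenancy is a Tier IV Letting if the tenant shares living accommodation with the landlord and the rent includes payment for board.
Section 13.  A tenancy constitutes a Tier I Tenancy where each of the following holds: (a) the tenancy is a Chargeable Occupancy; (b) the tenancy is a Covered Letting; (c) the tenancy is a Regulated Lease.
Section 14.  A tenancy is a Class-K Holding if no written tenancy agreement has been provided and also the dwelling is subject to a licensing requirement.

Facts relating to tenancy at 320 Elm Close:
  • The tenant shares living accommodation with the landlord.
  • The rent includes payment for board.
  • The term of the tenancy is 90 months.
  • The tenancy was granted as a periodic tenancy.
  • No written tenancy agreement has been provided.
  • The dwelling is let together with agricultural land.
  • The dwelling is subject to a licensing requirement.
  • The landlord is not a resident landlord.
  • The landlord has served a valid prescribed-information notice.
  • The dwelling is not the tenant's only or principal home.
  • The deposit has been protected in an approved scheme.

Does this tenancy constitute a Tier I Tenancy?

Yes

section 8 — Certified Arrangement: [the dwelling is let together with agricultural land? yes] AND [the dwelling is not subject to a licensing requirement? no] AND [the deposit has been protected in an approved scheme? yes] → not satisfied.
section 10 — Chargeable Agreement: [no written tenancy agreement has been provided? yes] OR [the tenancy was granted as a periodic tenancy? yes] → satisfied.
section 6 — Class-B Agreement: [the dwelling is subject to a licensing requirement? yes] OR [not a Certified Arrangement (section 8)? yes] OR [Chargeable Agreement (section 10)? yes] → satisfied.
section 9 — Reportable Letting: [term of the tenancy: 90 months ≥ 67 months? yes] OR [the dwelling is let together with agricultural land? yes] → satisfied.
section 11 — Chargeable Occupancy: [Class-B Agreement (section 6)? yes] OR [Reportable Letting (section 9)? yes] → satisfied.
section 1 — Class-A Occupancy: [the tenancy was granted for a fixed term? no] AND [the landlord has served a valid prescribed-information notice? yes] AND [the landlord is a resident landlord? no] → not satisfied.
section 4 — Excluded Letting: [a written tenancy agreement has been provided? no] AND [the landlord is not a resident landlord? yes] → not satisfied.
section 5 — Covered Letting: [Class-A Occupancy (section 1)? no] OR [not an Excluded Letting (section 4)? yes] → satisfied.
section 12 — Tier IV Letting: [the tenant shares living accommodation with the landlord? yes] AND [the rent includes payment for board? yes] → satisfied.
section 7 — Essential Occupancy: [the deposit has not been protected in an approved scheme? no] AND [the landlord has served a valid prescribed-information notice? yes] → not satisfied.
section 14 — Class-K Holding: [no written tenancy agreement has been provided? yes] AND [the dwelling is subject to a licensing requirement? yes] → satisfied.
section 2 — Regulated Lease: Tier IV Letting (section 12)? yes; not an Essential Occupancy (section 7)? yes; Class-K Holding (section 14)? yes — 3 of 3 hold (need ≥2) → satisfied.
section 13 — Tier I Tenancy: [Chargeable Occupancy (section 11)? yes] AND [Covered Letting (section 5)? yes] AND [Regulated Lease (section 2)? yes] → satisfied.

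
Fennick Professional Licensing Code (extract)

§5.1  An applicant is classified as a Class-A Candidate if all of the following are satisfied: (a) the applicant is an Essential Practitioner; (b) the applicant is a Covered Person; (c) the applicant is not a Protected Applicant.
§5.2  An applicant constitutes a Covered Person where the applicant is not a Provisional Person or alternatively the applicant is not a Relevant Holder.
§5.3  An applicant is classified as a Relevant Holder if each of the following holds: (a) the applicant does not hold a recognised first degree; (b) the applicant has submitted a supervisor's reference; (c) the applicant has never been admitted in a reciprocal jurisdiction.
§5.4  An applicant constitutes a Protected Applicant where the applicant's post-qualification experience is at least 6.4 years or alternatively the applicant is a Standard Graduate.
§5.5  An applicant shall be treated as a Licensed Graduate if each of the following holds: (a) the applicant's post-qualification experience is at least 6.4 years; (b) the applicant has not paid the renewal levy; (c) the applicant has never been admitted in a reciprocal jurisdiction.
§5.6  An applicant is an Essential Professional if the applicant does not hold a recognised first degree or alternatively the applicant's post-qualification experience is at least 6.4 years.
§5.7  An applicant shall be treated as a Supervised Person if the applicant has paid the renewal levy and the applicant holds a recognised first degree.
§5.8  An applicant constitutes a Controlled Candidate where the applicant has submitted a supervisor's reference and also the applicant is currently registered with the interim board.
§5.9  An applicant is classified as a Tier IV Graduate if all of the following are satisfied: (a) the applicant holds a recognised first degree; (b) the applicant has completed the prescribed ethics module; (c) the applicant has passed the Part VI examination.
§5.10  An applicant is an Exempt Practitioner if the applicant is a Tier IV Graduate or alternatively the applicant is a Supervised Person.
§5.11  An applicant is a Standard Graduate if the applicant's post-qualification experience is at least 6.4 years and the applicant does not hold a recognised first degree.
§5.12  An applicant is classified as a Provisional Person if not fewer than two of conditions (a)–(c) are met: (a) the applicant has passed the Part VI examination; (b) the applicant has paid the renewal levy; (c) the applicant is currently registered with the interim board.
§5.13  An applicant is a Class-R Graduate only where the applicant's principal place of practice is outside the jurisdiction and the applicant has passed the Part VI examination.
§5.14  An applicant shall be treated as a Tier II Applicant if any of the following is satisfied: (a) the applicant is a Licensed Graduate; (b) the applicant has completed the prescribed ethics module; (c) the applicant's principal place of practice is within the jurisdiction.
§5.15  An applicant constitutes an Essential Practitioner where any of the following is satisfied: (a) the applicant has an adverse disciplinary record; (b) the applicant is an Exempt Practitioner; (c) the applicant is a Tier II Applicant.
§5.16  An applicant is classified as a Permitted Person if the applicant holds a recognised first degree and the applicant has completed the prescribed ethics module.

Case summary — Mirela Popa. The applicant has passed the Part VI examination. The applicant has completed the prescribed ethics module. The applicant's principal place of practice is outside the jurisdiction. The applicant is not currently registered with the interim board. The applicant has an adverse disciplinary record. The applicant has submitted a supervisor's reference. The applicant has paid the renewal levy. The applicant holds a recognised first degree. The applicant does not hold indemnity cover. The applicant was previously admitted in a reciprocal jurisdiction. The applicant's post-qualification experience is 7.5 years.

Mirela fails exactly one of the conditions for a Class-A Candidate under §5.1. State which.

Under §5.9: the applicant holds a recognised first degree? yes; and the applicant has completed the prescribed ethics module? yes; and the applicant has passed the Part VI examination? yes. So the applicant is a Tier IV Graduate.
Under §5.7: the applicant has paid the renewal levy? yes; and the applicant holds a recognised first degree? yes. So the applicant is a Supervised Person.
Under §5.10: Tier IV Graduate (§5.9)? yes; or Supervised Person (§5.7)? yes. So the applicant is an Exempt Practitioner.
Under §5.5: applicant's post-qualification experience: 7.5 years ≥ 6.4 years? yes; and the applicant has not paid the renewal levy? no; and the applicant has never been admitted in a reciprocal jurisdiction? no. So the applicant is not a Licensed Graduate.
Under §5.14: Licensed Graduate (§5.5)? no; or the applicant has completed the prescribed ethics module? yes; or the applicant's principal place of practice is within the jurisdiction? no. So the applicant is a Tier II Applicant.
Under §5.15: the applicant has an adverse disciplinary record? yes; or Exempt Practitioner (§5.10)? yes; or Tier II Applicant (§5.14)? yes. So the applicant is an Essential Practitioner.
Under §5.12: the applicant has passed the Part VI examination? yes; the applicant has paid the renewal levy? yes; the applicant is currently registered with the interim board? no — 2 of 3 hold (need ≥2) → satisfied.
Under §5.3: the applicant does not hold a recognised first degree? no; and the applicant has submitted a supervisor's reference? yes; and the applicant has never been admitted in a reciprocal jurisdiction? no. So the applicant is not a Relevant Holder.
Under §5.2: not a Provisional Person (§5.12)? no; or not a Relevant Holder (§5.3)? yes. So the applicant is a Covered Person.
Under §5.11: applicant's post-qualification experience: 7.5 years ≥ 6.4 years? yes; and the applicant does not hold a recognised first degree? no. So the applicant is not a Standard Graduate.
Under §5.4: applicant's post-qualification experience: 7.5 years ≥ 6.4 years? yes; or Standard Graduate (§5.11)? no. So the applicant is a Protected Applicant.
Under §5.1: Essential Practitioner (§5.15)? yes; and Covered Person (§5.2)? yes; and not a Protected Applicant (§5.4)? no. So the applicant is not a Class-A Candidate.

Protected Applicant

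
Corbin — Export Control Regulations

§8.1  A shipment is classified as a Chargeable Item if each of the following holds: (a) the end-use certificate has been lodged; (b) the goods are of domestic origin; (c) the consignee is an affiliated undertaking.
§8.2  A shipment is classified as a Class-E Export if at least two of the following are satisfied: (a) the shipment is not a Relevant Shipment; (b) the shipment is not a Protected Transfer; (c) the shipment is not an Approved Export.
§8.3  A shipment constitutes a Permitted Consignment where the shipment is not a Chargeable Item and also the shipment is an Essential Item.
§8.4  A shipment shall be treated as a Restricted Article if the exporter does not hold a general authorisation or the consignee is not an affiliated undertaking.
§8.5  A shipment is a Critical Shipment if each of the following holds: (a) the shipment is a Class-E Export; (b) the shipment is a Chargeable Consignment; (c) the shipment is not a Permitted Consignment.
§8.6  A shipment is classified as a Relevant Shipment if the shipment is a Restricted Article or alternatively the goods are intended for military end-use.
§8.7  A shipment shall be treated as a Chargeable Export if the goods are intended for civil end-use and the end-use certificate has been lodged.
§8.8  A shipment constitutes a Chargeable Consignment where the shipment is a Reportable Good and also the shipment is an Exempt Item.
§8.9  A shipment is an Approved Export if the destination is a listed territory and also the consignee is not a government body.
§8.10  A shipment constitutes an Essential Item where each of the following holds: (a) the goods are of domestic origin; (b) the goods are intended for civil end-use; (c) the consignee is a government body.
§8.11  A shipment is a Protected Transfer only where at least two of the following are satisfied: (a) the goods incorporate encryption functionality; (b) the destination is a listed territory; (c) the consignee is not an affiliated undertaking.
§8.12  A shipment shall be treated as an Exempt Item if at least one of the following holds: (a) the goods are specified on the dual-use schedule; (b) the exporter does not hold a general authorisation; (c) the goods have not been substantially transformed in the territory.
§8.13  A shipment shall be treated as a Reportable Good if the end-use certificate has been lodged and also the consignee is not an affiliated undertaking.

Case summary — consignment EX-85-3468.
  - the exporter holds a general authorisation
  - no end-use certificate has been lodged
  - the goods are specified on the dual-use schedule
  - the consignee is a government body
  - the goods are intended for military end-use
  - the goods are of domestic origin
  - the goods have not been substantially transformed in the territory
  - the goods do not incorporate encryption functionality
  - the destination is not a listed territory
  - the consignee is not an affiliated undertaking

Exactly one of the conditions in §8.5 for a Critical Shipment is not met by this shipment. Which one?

Under §8.4: the exporter does not hold a general authorisation? no; or the consignee is not an affiliated undertaking? yes. So the shipment is a Restricted Article.
Under §8.6: Restricted Article (§8.4)? yes; or the goods are intended for military end-use? yes. So the shipment is a Relevant Shipment.
Under §8.11: the goods incorporate encryption functionality? no; the destination is a listed territory? no; the consignee is not an affiliated undertaking? yes — 1 of 3 hold (need ≥2) → not satisfied.
Under §8.9: the destination is a listed territory? no; and the consignee is not a government body? no. So the shipment is not an Approved Export.
Under §8.2: not a Relevant Shipment (§8.6)? no; not a Protected Transfer (§8.11)? yes; not an Approved Export (§8.9)? yes — 2 of 3 hold (need ≥2) → satisfied.
Under §8.13: the end-use certificate has been lodged? no; and the consignee is not an affiliated undertaking? yes. So the shipment is not a Reportable Good.
Under §8.12: the goods are specified on the dual-use schedule? yes; or the exporter does not hold a general authorisation? no; or the goods have not been substantially transformed in the territory? yes. So the shipment is an Exempt Item.
Under §8.8: Reportable Good (§8.13)? no; and Exempt Item (§8.12)? yes. So the shipment is not a Chargeable Consignment.
Under §8.1: the end-use certificate has been lodged? no; and the goods are of domestic origin? yes; and the consignee is an affiliated undertaking? no. So the shipment is not a Chargeable Item.
Under §8.10: the goods are of domestic origin? yes; and the goods are intended for civil end-use? no; and the consignee is a government body? yes. So the shipment is not an Essential Item.
Under §8.3: not a Chargeable Item (§8.1)? yes; and Essential Item (§8.10)? no. So the shipment is not a Permitted Consignment.
Under §8.5: Class-E Export (§8.2)? yes; and Chargeable Consignment (§8.8)? no; and not a Permitted Consignment (§8.3)? yes. So the shipment is not a Critical Shipment.

Chargeable Consignment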